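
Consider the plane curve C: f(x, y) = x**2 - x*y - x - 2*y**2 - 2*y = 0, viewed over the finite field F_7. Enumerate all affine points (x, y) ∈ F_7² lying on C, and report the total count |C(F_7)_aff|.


Affine F_7-points: {(0, 0), (0, 6), (1, 0), (1, 2), (2, 2), (2, 3)}; count = 6.

For each of the 49 pairs (x, y) ∈ F_7², evaluate f(x, y) mod 7. Record the zeros.
  x = 0: [0↦0, 1↦3, 2↦2, 3↦4, 4↦2, 5↦3, 6↦0]  zeros at y ∈ {0, 6}
  x = 1: [0↦0, 1↦2, 2↦0, 3↦1, 4↦5, 5↦5, 6↦1]  zeros at y ∈ {0, 2}
  x = 2: [0↦2, 1↦3, 2↦0, 3↦0, 4↦3, 5↦2, 6↦4]  zeros at y ∈ {2, 3}
  x = 3: [0↦6, 1↦6, 2↦2, 3↦1, 4↦3, 5↦1, 6↦2]  zeros at y ∈ ∅
  x = 4: [0↦5, 1↦4, 2↦6, 3↦4, 4↦5, 5↦2, 6↦2]  zeros at y ∈ ∅
  x = 5: [0↦6, 1↦4, 2↦5, 3↦2, 4↦2, 5↦5, 6↦4]  zeros at y ∈ ∅
  x = 6: [0↦2, 1↦6, 2↦6, 3↦2, 4↦1, 5↦3, 6↦1]  zeros at y ∈ ∅
Collecting zeros: affine points = {(0, 0), (0, 6), (1, 0), (1, 2), (2, 2), (2, 3)}.
Total count |C(F_7)_aff| = 6.


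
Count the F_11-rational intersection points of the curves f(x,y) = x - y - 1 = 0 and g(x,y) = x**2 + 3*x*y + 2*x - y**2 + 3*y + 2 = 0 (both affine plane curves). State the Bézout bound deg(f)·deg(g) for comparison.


Common zeros: ∅; count = 0; Bézout bound = 2.

deg(f) = 1, deg(g) = 2, so Bézout bound = 2.
Scan x ∈ F_11. For each x, list the y ∈ F_11 with f(x, y) ≡ 0 and those with g(x, y) ≡ 0 (mod 11); the common zeros in that column are the intersection.
  x = 0: f ≡ 0 at y ∈ {10}; g ≡ 0 at y ∈ ∅; common: ∅.
  x = 1: f ≡ 0 at y ∈ {0}; g ≡ 0 at y ∈ {8, 9}; common: ∅.
  x = 2: f ≡ 0 at y ∈ {1}; g ≡ 0 at y ∈ {10}; common: ∅.
  x = 3: f ≡ 0 at y ∈ {2}; g ≡ 0 at y ∈ {3, 9}; common: ∅.
  x = 4: f ≡ 0 at y ∈ {3}; g ≡ 0 at y ∈ ∅; common: ∅.
  x = 5: f ≡ 0 at y ∈ {4}; g ≡ 0 at y ∈ ∅; common: ∅.
  x = 6: f ≡ 0 at y ∈ {5}; g ≡ 0 at y ∈ {2, 8}; common: ∅.
  x = 7: f ≡ 0 at y ∈ {6}; g ≡ 0 at y ∈ {1}; common: ∅.
  x = 8: f ≡ 0 at y ∈ {7}; g ≡ 0 at y ∈ {2, 3}; common: ∅.
  x = 9: f ≡ 0 at y ∈ {8}; g ≡ 0 at y ∈ ∅; common: ∅.
  x = 10: f ≡ 0 at y ∈ {9}; g ≡ 0 at y ∈ {1, 10}; common: ∅.
Collecting: common zeros = ∅, so the count is 0.
Comparison with the Bézout bound: 0 ≤ 2 = deg(f)·deg(g), as expected for curves with no common component (the affine F_11-count falls short of the bound because intersections may lie at infinity, over extension fields, or carry multiplicity).


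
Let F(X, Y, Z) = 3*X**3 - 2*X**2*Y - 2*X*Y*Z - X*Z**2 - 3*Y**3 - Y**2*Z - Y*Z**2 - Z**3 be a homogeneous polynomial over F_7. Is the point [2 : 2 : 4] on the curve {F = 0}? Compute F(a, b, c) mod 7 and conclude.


F(2,2,4) ≡ 4 (mod 7); P is NOT on the curve.

Evaluate F(2, 2, 4) term-by-term (mod 7).
  3*X**3 ↦ 3·8·1·1 = 24
  -2*X**2*Y ↦ -2·4·2·1 = -16
  -2*X*Y*Z ↦ -2·2·2·4 = -32
  -X*Z**2 ↦ -1·2·1·16 = -32
  -3*Y**3 ↦ -3·1·8·1 = -24
  -Y**2*Z ↦ -1·1·4·4 = -16
  -Y*Z**2 ↦ -1·1·2·16 = -32
  -Z**3 ↦ -1·1·1·64 = -64
Sum: F(2, 2, 4) = (24) + (-16) + (-32) + (-32) + (-24) + (-16) + (-32) + (-64) = -192.
Reducing mod 7: -192 ≡ 4 (mod 7).
Since F(a, b, c) ≡ 4 ≠ 0 (mod 7), P does NOT lie on the curve.


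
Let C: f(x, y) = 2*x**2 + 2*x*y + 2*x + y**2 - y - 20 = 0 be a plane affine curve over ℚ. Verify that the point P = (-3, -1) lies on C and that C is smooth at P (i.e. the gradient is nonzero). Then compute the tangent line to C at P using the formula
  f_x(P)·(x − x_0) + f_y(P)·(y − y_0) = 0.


Tangent line at P: -12*x - 9*y - 45 = 0.

Step 1: f(-3, -1) = 0, so P lies on C.
Step 2: partial derivatives
  f_x(x, y) = 4*x + 2*y + 2, f_y(x, y) = 2*x + 2*y - 1.
  f_x(P) = -12, f_y(P) = -9 (gradient nonzero, so P is smooth).
Step 3: tangent line at P: -12·(x − -3) + -9·(y − -1) = 0.
Expanding: -12*x - 9*y - 45 = 0.


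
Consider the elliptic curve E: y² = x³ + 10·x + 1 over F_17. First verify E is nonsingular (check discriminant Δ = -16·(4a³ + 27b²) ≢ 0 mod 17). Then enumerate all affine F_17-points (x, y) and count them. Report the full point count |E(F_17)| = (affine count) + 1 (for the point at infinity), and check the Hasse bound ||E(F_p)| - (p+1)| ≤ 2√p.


Affine points = {(0, 1), (0, 16), (8, 7), (8, 10), (9, 2), (9, 15), (10, 8), (10, 9), (12, 8), (12, 9), (13, 4), (13, 13)}; affine count = 12; |E(F_17)| = 13.

Discriminant check: Δ ∝ 4a³ + 27b² = 4·10³ + 27·1² = 4·1000 + 27·1 ≡ 15 (mod 17). Nonzero ⇒ E is nonsingular.
For each x ∈ F_17, compute rhs = x³ + 10·x + 1 mod 17, then count y ∈ F_17 with y² ≡ rhs.
  x = 0: rhs = 1, matching y values: 1, 16 (2 points).
  x = 1: rhs = 12, matching y values: none (0 points).
  x = 2: rhs = 12, matching y values: none (0 points).
  x = 3: rhs = 7, matching y values: none (0 points).
  x = 4: rhs = 3, matching y values: none (0 points).
  x = 5: rhs = 6, matching y values: none (0 points).
  x = 6: rhs = 5, matching y values: none (0 points).
  x = 7: rhs = 6, matching y values: none (0 points).
  x = 8: rhs = 15, matching y values: 7, 10 (2 points).
  x = 9: rhs = 4, matching y values: 2, 15 (2 points).
  x = 10: rhs = 13, matching y values: 8, 9 (2 points).
  x = 11: rhs = 14, matching y values: none (0 points).
  x = 12: rhs = 13, matching y values: 8, 9 (2 points).
  x = 13: rhs = 16, matching y values: 4, 13 (2 points).
  x = 14: rhs = 12, matching y values: none (0 points).
  x = 15: rhs = 7, matching y values: none (0 points).
  x = 16: rhs = 7, matching y values: none (0 points).
Total affine count: 12.
Full point count |E(F_17)| = 12 + 1 = 13.
Hasse bound: |13 − (17+1)| = |-5| = 5 ≤ 2√17 ≈ 8.2462 ✓.


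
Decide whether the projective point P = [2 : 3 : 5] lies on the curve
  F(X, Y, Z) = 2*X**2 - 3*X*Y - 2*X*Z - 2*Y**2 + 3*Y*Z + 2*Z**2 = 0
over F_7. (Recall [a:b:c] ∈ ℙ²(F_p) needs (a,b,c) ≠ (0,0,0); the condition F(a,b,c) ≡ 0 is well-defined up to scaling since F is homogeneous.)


F(2,3,5) ≡ 5 (mod 7); P is NOT on the curve.

Evaluate F(2, 3, 5) term-by-term (mod 7).
  2*X**2 ↦ 2·4·1·1 = 8
  -3*X*Y ↦ -3·2·3·1 = -18
  -2*X*Z ↦ -2·2·1·5 = -20
  -2*Y**2 ↦ -2·1·9·1 = -18
  3*Y*Z ↦ 3·1·3·5 = 45
  2*Z**2 ↦ 2·1·1·25 = 50
Sum: F(2, 3, 5) = (8) + (-18) + (-20) + (-18) + (45) + (50) = 47.
Reducing mod 7: 47 ≡ 5 (mod 7).
Since F(a, b, c) ≡ 5 ≠ 0 (mod 7), P does NOT lie on the curve.


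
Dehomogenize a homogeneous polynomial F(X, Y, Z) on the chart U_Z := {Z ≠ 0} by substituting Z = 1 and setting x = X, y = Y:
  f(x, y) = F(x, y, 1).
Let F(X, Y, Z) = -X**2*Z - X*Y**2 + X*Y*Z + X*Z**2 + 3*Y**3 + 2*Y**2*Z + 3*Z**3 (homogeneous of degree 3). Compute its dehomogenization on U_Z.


f(x, y) = -x**2 - x*y**2 + x*y + x + 3*y**3 + 2*y**2 + 3

On U_Z we set Z = 1. Each monomial c·X^i·Y^j·Z^k in F becomes c·x^i·y^j·1^k = c·x^i·y^j.
Substituting Z = 1: F(X, Y, 1) = -x**2 - x*y**2 + x*y + x + 3*y**3 + 2*y**2 + 3.
Note: deg(f) ≤ deg(F) = 3; strict inequality happens when F is divisible by Z (lost terms).


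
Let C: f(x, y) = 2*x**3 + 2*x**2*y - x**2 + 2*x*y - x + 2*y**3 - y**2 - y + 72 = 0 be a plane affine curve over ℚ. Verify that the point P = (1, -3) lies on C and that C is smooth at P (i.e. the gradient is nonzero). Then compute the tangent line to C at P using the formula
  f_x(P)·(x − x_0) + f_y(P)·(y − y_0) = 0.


Tangent line at P: -15*x + 63*y + 204 = 0.

Step 1: f(1, -3) = 0, so P lies on C.
Step 2: partial derivatives
  f_x(x, y) = 6*x**2 + 4*x*y - 2*x + 2*y - 1, f_y(x, y) = 2*x**2 + 2*x + 6*y**2 - 2*y - 1.
  f_x(P) = -15, f_y(P) = 63 (gradient nonzero, so P is smooth).
Step 3: tangent line at P: -15·(x − 1) + 63·(y − -3) = 0.
Expanding: -15*x + 63*y + 204 = 0.


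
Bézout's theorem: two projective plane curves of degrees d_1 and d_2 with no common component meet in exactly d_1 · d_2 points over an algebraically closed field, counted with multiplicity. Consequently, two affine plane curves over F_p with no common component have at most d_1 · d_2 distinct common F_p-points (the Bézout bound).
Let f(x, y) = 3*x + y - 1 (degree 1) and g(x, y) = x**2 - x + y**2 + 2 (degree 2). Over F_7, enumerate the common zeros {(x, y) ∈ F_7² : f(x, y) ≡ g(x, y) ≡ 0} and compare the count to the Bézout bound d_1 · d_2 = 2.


Common zeros: ∅; count = 0; Bézout bound = 2.

deg(f) = 1, deg(g) = 2, so Bézout bound = 2.
Scan x ∈ F_7. For each x, list the y ∈ F_7 with f(x, y) ≡ 0 and those with g(x, y) ≡ 0 (mod 7); the common zeros in that column are the intersection.
  x = 0: f ≡ 0 at y ∈ {1}; g ≡ 0 at y ∈ ∅; common: ∅.
  x = 1: f ≡ 0 at y ∈ {5}; g ≡ 0 at y ∈ ∅; common: ∅.
  x = 2: f ≡ 0 at y ∈ {2}; g ≡ 0 at y ∈ ∅; common: ∅.
  x = 3: f ≡ 0 at y ∈ {6}; g ≡ 0 at y ∈ ∅; common: ∅.
  x = 4: f ≡ 0 at y ∈ {3}; g ≡ 0 at y ∈ {0}; common: ∅.
  x = 5: f ≡ 0 at y ∈ {0}; g ≡ 0 at y ∈ ∅; common: ∅.
  x = 6: f ≡ 0 at y ∈ {4}; g ≡ 0 at y ∈ ∅; common: ∅.
Collecting: common zeros = ∅, so the count is 0.
Comparison with the Bézout bound: 0 ≤ 2 = deg(f)·deg(g), as expected for curves with no common component (the affine F_7-count falls short of the bound because intersections may lie at infinity, over extension fields, or carry multiplicity).


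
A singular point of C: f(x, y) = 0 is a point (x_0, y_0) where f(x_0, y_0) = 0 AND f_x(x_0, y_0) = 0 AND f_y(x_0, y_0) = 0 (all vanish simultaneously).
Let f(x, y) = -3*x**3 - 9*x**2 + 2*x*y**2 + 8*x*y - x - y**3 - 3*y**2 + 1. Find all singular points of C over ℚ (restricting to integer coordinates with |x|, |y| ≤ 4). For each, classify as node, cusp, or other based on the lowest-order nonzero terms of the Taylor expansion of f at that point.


Singular points: {(-1, -2)}; classification: cusp.

Compute partial derivatives:
  f_x = -9*x**2 - 18*x + 2*y**2 + 8*y - 1.
  f_y = 4*x*y + 8*x - 3*y**2 - 6*y.
Scan x_0 ∈ {−4, ..., 4}. For each x_0, f_y(x_0, y) is a polynomial in y; find its integer roots y ∈ {−4, ..., 4}, then test f_x and f at those candidates.
  x = -4: f_y(-4, y) = -3*y**2 - 22*y - 32; vanishes at y ∈ {-2}. (-4, -2): f_x = -81 ≠ 0.
  x = -3: f_y(-3, y) = -3*y**2 - 18*y - 24; vanishes at y ∈ {-4, -2}. (-3, -4): f_x = -28 ≠ 0; (-3, -2): f_x = -36 ≠ 0.
  x = -2: f_y(-2, y) = -3*y**2 - 14*y - 16; vanishes at y ∈ {-2}. (-2, -2): f_x = -9 ≠ 0.
  x = -1: f_y(-1, y) = -3*y**2 - 10*y - 8; vanishes at y ∈ {-2}. (-1, -2): f_x = 0, f = 0 — SINGULAR.
  x = 0: f_y(0, y) = -3*y**2 - 6*y; vanishes at y ∈ {-2, 0}. (0, -2): f_x = -9 ≠ 0; (0, 0): f_x = -1 ≠ 0.
  x = 1: f_y(1, y) = -3*y**2 - 2*y + 8; vanishes at y ∈ {-2}. (1, -2): f_x = -36 ≠ 0.
  x = 2: f_y(2, y) = -3*y**2 + 2*y + 16; vanishes at y ∈ {-2}. (2, -2): f_x = -81 ≠ 0.
  x = 3: f_y(3, y) = -3*y**2 + 6*y + 24; vanishes at y ∈ {-2, 4}. (3, -2): f_x = -144 ≠ 0; (3, 4): f_x = -72 ≠ 0.
  x = 4: f_y(4, y) = -3*y**2 + 10*y + 32; vanishes at y ∈ {-2}. (4, -2): f_x = -225 ≠ 0.
Only singular point on the grid: (-1, -2).
Classify: substitute x = -1 + u, y = -2 + v and expand: f = -3*u**3 + 2*u*v**2 - v**3 + v**2.
No constant or linear terms (consistent with a singular point). Quadratic part: v**2. Cubic part: -3*u**3 + 2*u*v**2 - v**3.
The quadratic part v**2 is a perfect square, so there is a single (double) tangent line v = 0, i.e. y = -2. Restricting the cubic part to that line (v = 0) leaves -3*u**3 ≠ 0, so f is not divisible by v and the branch is v² ≈ 3*u**3 to lowest order — this is a cusp.
Classification: cusp.


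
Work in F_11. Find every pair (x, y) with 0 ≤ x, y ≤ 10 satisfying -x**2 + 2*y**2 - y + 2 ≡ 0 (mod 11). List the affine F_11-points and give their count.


Affine F_11-points: {(1, 8), (1, 9), (4, 7), (4, 10), (5, 1), (5, 5), (6, 1), (6, 5), (7, 7), (7, 10), (10, 8), (10, 9)}; count = 12.

For each of the 121 pairs (x, y) ∈ F_11², evaluate f(x, y) mod 11. Record the zeros.
  x = 0: [0↦2, 1↦3, 2↦8, 3↦6, 4↦8, 5↦3, 6↦2, 7↦5, 8↦1, 9↦1, 10↦5]  zeros at y ∈ ∅
  x = 1: [0↦1, 1↦2, 2↦7, 3↦5, 4↦7, 5↦2, 6↦1, 7↦4, 8↦0, 9↦0, 10↦4]  zeros at y ∈ {8, 9}
  x = 2: [0↦9, 1↦10, 2↦4, 3↦2, 4↦4, 5↦10, 6↦9, 7↦1, 8↦8, 9↦8, 10↦1]  zeros at y ∈ ∅
  x = 3: [0↦4, 1↦5, 2↦10, 3↦8, 4↦10, 5↦5, 6↦4, 7↦7, 8↦3, 9↦3, 10↦7]  zeros at y ∈ ∅
  x = 4: [0↦8, 1↦9, 2↦3, 3↦1, 4↦3, 5↦9, 6↦8, 7↦0, 8↦7, 9↦7, 10↦0]  zeros at y ∈ {7, 10}
  x = 5: [0↦10, 1↦0, 2↦5, 3↦3, 4↦5, 5↦0, 6↦10, 7↦2, 8↦9, 9↦9, 10↦2]  zeros at y ∈ {1, 5}
  x = 6: [0↦10, 1↦0, 2↦5, 3↦3, 4↦5, 5↦0, 6↦10, 7↦2, 8↦9, 9↦9, 10↦2]  zeros at y ∈ {1, 5}
  x = 7: [0↦8, 1↦9, 2↦3, 3↦1, 4↦3, 5↦9, 6↦8, 7↦0, 8↦7, 9↦7, 10↦0]  zeros at y ∈ {7, 10}
  x = 8: [0↦4, 1↦5, 2↦10, 3↦8, 4↦10, 5↦5, 6↦4, 7↦7, 8↦3, 9↦3, 10↦7]  zeros at y ∈ ∅
  x = 9: [0↦9, 1↦10, 2↦4, 3↦2, 4↦4, 5↦10, 6↦9, 7↦1, 8↦8, 9↦8, 10↦1]  zeros at y ∈ ∅
  x = 10: [0↦1, 1↦2, 2↦7, 3↦5, 4↦7, 5↦2, 6↦1, 7↦4, 8↦0, 9↦0, 10↦4]  zeros at y ∈ {8, 9}
Collecting zeros: affine points = {(1, 8), (1, 9), (4, 7), (4, 10), (5, 1), (5, 5), (6, 1), (6, 5), (7, 7), (7, 10), (10, 8), (10, 9)}.
Total count |C(F_11)_aff| = 12.


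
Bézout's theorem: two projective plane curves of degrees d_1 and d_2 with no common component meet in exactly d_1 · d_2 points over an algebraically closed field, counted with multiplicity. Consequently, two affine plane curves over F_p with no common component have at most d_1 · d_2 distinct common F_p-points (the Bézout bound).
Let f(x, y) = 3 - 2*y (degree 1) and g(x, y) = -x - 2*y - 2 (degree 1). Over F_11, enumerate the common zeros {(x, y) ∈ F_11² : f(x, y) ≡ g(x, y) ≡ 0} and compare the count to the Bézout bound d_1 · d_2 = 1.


Common zeros: {(6, 7)}; count = 1; Bézout bound = 1.

deg(f) = 1, deg(g) = 1, so Bézout bound = 1.
Scan x ∈ F_11. For each x, list the y ∈ F_11 with f(x, y) ≡ 0 and those with g(x, y) ≡ 0 (mod 11); the common zeros in that column are the intersection.
  x = 0: f ≡ 0 at y ∈ {7}; g ≡ 0 at y ∈ {10}; common: ∅.
  x = 1: f ≡ 0 at y ∈ {7}; g ≡ 0 at y ∈ {4}; common: ∅.
  x = 2: f ≡ 0 at y ∈ {7}; g ≡ 0 at y ∈ {9}; common: ∅.
  x = 3: f ≡ 0 at y ∈ {7}; g ≡ 0 at y ∈ {3}; common: ∅.
  x = 4: f ≡ 0 at y ∈ {7}; g ≡ 0 at y ∈ {8}; common: ∅.
  x = 5: f ≡ 0 at y ∈ {7}; g ≡ 0 at y ∈ {2}; common: ∅.
  x = 6: f ≡ 0 at y ∈ {7}; g ≡ 0 at y ∈ {7}; common: {7}.
  x = 7: f ≡ 0 at y ∈ {7}; g ≡ 0 at y ∈ {1}; common: ∅.
  x = 8: f ≡ 0 at y ∈ {7}; g ≡ 0 at y ∈ {6}; common: ∅.
  x = 9: f ≡ 0 at y ∈ {7}; g ≡ 0 at y ∈ {0}; common: ∅.
  x = 10: f ≡ 0 at y ∈ {7}; g ≡ 0 at y ∈ {5}; common: ∅.
Collecting: common zeros = {(6, 7)}, so the count is 1.
Comparison with the Bézout bound: 1 ≤ 1 = deg(f)·deg(g), as expected for curves with no common component (the bound is attained).


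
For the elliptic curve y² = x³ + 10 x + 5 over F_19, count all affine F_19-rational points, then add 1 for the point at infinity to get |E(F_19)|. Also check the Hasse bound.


Affine points = {(0, 9), (0, 10), (1, 4), (1, 15), (3, 9), (3, 10), (5, 3), (5, 16), (7, 0), (9, 8), (9, 11), (14, 1), (14, 18), (16, 9), (16, 10)}; affine count = 15; |E(F_19)| = 16.

Discriminant check: Δ ∝ 4a³ + 27b² = 4·10³ + 27·5² = 4·1000 + 27·25 ≡ 1 (mod 19). Nonzero ⇒ E is nonsingular.
For each x ∈ F_19, compute rhs = x³ + 10·x + 5 mod 19, then count y ∈ F_19 with y² ≡ rhs.
  x = 0: rhs = 5, matching y values: 9, 10 (2 points).
  x = 1: rhs = 16, matching y values: 4, 15 (2 points).
  x = 2: rhs = 14, matching y values: none (0 points).
  x = 3: rhs = 5, matching y values: 9, 10 (2 points).
  x = 4: rhs = 14, matching y values: none (0 points).
  x = 5: rhs = 9, matching y values: 3, 16 (2 points).
  x = 6: rhs = 15, matching y values: none (0 points).
  x = 7: rhs = 0, matching y values: 0 (1 points).
  x = 8: rhs = 8, matching y values: none (0 points).
  x = 9: rhs = 7, matching y values: 8, 11 (2 points).
  x = 10: rhs = 3, matching y values: none (0 points).
  x = 11: rhs = 2, matching y values: none (0 points).
  x = 12: rhs = 10, matching y values: none (0 points).
  x = 13: rhs = 14, matching y values: none (0 points).
  x = 14: rhs = 1, matching y values: 1, 18 (2 points).
  x = 15: rhs = 15, matching y values: none (0 points).
  x = 16: rhs = 5, matching y values: 9, 10 (2 points).
  x = 17: rhs = 15, matching y values: none (0 points).
  x = 18: rhs = 13, matching y values: none (0 points).
Total affine count: 15.
Full point count |E(F_19)| = 15 + 1 = 16.
Hasse bound: |16 − (19+1)| = |-4| = 4 ≤ 2√19 ≈ 8.7178 ✓.


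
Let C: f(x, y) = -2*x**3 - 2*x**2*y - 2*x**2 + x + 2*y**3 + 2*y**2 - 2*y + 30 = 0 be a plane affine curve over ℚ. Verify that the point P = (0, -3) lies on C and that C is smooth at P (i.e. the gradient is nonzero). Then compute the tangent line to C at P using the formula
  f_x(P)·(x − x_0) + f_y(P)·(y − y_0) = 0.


Tangent line at P: x + 40*y + 120 = 0.

Step 1: f(0, -3) = 0, so P lies on C.
Step 2: partial derivatives
  f_x(x, y) = -6*x**2 - 4*x*y - 4*x + 1, f_y(x, y) = -2*x**2 + 6*y**2 + 4*y - 2.
  f_x(P) = 1, f_y(P) = 40 (gradient nonzero, so P is smooth).
Step 3: tangent line at P: 1·(x − 0) + 40·(y − -3) = 0.
Expanding: x + 40*y + 120 = 0.


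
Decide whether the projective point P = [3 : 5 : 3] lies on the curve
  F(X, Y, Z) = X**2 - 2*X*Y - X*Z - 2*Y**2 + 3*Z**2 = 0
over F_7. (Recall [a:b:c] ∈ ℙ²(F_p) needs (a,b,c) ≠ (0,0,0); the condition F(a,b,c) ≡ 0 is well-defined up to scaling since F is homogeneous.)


F(3,5,3) ≡ 3 (mod 7); P is NOT on the curve.

Evaluate F(3, 5, 3) term-by-term (mod 7).
  X**2 ↦ 1·9·1·1 = 9
  -2*X*Y ↦ -2·3·5·1 = -30
  -X*Z ↦ -1·3·1·3 = -9
  -2*Y**2 ↦ -2·1·25·1 = -50
  3*Z**2 ↦ 3·1·1·9 = 27
Sum: F(3, 5, 3) = (9) + (-30) + (-9) + (-50) + (27) = -53.
Reducing mod 7: -53 ≡ 3 (mod 7).
Since F(a, b, c) ≡ 3 ≠ 0 (mod 7), P does NOT lie on the curve.


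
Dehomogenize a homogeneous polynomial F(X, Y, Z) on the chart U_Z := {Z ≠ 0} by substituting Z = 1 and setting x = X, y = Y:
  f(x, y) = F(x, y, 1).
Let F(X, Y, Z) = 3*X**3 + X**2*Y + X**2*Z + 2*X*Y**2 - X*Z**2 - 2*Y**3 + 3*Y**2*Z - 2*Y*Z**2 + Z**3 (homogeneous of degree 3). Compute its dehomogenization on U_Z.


f(x, y) = 3*x**3 + x**2*y + x**2 + 2*x*y**2 - x - 2*y**3 + 3*y**2 - 2*y + 1

On U_Z we set Z = 1. Each monomial c·X^i·Y^j·Z^k in F becomes c·x^i·y^j·1^k = c·x^i·y^j.
Substituting Z = 1: F(X, Y, 1) = 3*x**3 + x**2*y + x**2 + 2*x*y**2 - x - 2*y**3 + 3*y**2 - 2*y + 1.
Note: deg(f) ≤ deg(F) = 3; strict inequality happens when F is divisible by Z (lost terms).


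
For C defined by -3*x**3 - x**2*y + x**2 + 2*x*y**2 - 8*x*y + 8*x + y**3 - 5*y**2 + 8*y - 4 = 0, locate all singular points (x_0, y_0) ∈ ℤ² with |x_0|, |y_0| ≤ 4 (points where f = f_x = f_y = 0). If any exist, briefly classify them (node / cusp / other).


Singular points: {(0, 2)}; classification: node.

Compute partial derivatives:
  f_x = -9*x**2 - 2*x*y + 2*x + 2*y**2 - 8*y + 8.
  f_y = -x**2 + 4*x*y - 8*x + 3*y**2 - 10*y + 8.
Scan x_0 ∈ {−4, ..., 4}. For each x_0, f_y(x_0, y) is a polynomial in y; find its integer roots y ∈ {−4, ..., 4}, then test f_x and f at those candidates.
  x = -4: f_y(-4, y) = 3*y**2 - 26*y + 24; no integer root y with |y| ≤ 4.
  x = -3: f_y(-3, y) = 3*y**2 - 22*y + 23; no integer root y with |y| ≤ 4.
  x = -2: f_y(-2, y) = 3*y**2 - 18*y + 20; no integer root y with |y| ≤ 4.
  x = -1: f_y(-1, y) = 3*y**2 - 14*y + 15; vanishes at y ∈ {3}. (-1, 3): f_x = -3 ≠ 0.
  x = 0: f_y(0, y) = 3*y**2 - 10*y + 8; vanishes at y ∈ {2}. (0, 2): f_x = 0, f = 0 — SINGULAR.
  x = 1: f_y(1, y) = 3*y**2 - 6*y - 1; no integer root y with |y| ≤ 4.
  x = 2: f_y(2, y) = 3*y**2 - 2*y - 12; no integer root y with |y| ≤ 4.
  x = 3: f_y(3, y) = 3*y**2 + 2*y - 25; no integer root y with |y| ≤ 4.
  x = 4: f_y(4, y) = 3*y**2 + 6*y - 40; no integer root y with |y| ≤ 4.
Only singular point on the grid: (0, 2).
Classify: substitute x = 0 + u, y = 2 + v and expand: f = -3*u**3 - u**2*v - u**2 + 2*u*v**2 + v**3 + v**2.
No constant or linear terms (consistent with a singular point). Quadratic part: -u**2 + v**2. Cubic part: -3*u**3 - u**2*v + 2*u*v**2 + v**3.
The quadratic part v**2 - u**2 = (v − u)(v + u) splits into two distinct linear factors, so there are two distinct tangent lines y − 2 = ±(x − 0) — this is a node (ordinary double point).
Classification: node.


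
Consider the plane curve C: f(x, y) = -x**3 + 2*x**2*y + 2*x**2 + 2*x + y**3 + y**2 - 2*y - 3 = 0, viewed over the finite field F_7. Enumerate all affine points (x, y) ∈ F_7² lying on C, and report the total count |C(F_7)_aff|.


Affine F_7-points: {(1, 0), (1, 6), (2, 4), (3, 5), (4, 5), (5, 3), (5, 5), (6, 1)}; count = 8.

For each of the 49 pairs (x, y) ∈ F_7², evaluate f(x, y) mod 7. Record the zeros.
  x = 0: [0↦4, 1↦4, 2↦5, 3↦6, 4↦6, 5↦4, 6↦6]  zeros at y ∈ ∅
  x = 1: [0↦0, 1↦2, 2↦5, 3↦1, 4↦3, 5↦3, 6↦0]  zeros at y ∈ {0, 6}
  x = 2: [0↦1, 1↦2, 2↦4, 3↦6, 4↦0, 5↦6, 6↦2]  zeros at y ∈ {4}
  x = 3: [0↦1, 1↦5, 2↦3, 3↦1, 4↦5, 5↦0, 6↦6]  zeros at y ∈ {5}
  x = 4: [0↦1, 1↦5, 2↦3, 3↦1, 4↦5, 5↦0, 6↦6]  zeros at y ∈ {5}
  x = 5: [0↦2, 1↦3, 2↦5, 3↦0, 4↦1, 5↦0, 6↦3]  zeros at y ∈ {3, 5}
  x = 6: [0↦5, 1↦0, 2↦3, 3↦6, 4↦1, 5↦1, 6↦5]  zeros at y ∈ {1}
Collecting zeros: affine points = {(1, 0), (1, 6), (2, 4), (3, 5), (4, 5), (5, 3), (5, 5), (6, 1)}.
Total count |C(F_7)_aff| = 8.


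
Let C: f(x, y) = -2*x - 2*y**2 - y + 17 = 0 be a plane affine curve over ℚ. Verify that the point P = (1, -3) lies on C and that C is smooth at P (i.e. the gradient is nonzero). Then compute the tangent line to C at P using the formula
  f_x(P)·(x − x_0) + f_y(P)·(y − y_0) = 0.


Tangent line at P: -2*x + 11*y + 35 = 0.

Step 1: f(1, -3) = 0, so P lies on C.
Step 2: partial derivatives
  f_x(x, y) = -2, f_y(x, y) = -4*y - 1.
  f_x(P) = -2, f_y(P) = 11 (gradient nonzero, so P is smooth).
Step 3: tangent line at P: -2·(x − 1) + 11·(y − -3) = 0.
Expanding: -2*x + 11*y + 35 = 0.


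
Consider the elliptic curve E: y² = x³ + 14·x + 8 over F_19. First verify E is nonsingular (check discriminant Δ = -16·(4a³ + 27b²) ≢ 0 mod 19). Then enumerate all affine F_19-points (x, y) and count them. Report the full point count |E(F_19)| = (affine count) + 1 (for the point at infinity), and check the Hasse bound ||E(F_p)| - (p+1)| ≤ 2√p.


Affine points = {(1, 2), (1, 17), (2, 5), (2, 14), (3, 1), (3, 18), (6, 2), (6, 17), (8, 9), (8, 10), (11, 7), (11, 12), (12, 2), (12, 17)}; affine count = 14; |E(F_19)| = 15.

Discriminant check: Δ ∝ 4a³ + 27b² = 4·14³ + 27·8² = 4·2744 + 27·64 ≡ 12 (mod 19). Nonzero ⇒ E is nonsingular.
For each x ∈ F_19, compute rhs = x³ + 14·x + 8 mod 19, then count y ∈ F_19 with y² ≡ rhs.
  x = 0: rhs = 8, matching y values: none (0 points).
  x = 1: rhs = 4, matching y values: 2, 17 (2 points).
  x = 2: rhs = 6, matching y values: 5, 14 (2 points).
  x = 3: rhs = 1, matching y values: 1, 18 (2 points).
  x = 4: rhs = 14, matching y values: none (0 points).
  x = 5: rhs = 13, matching y values: none (0 points).
  x = 6: rhs = 4, matching y values: 2, 17 (2 points).
  x = 7: rhs = 12, matching y values: none (0 points).
  x = 8: rhs = 5, matching y values: 9, 10 (2 points).
  x = 9: rhs = 8, matching y values: none (0 points).
  x = 10: rhs = 8, matching y values: none (0 points).
  x = 11: rhs = 11, matching y values: 7, 12 (2 points).
  x = 12: rhs = 4, matching y values: 2, 17 (2 points).
  x = 13: rhs = 12, matching y values: none (0 points).
  x = 14: rhs = 3, matching y values: none (0 points).
  x = 15: rhs = 2, matching y values: none (0 points).
  x = 16: rhs = 15, matching y values: none (0 points).
  x = 17: rhs = 10, matching y values: none (0 points).
  x = 18: rhs = 12, matching y values: none (0 points).
Total affine count: 14.
Full point count |E(F_19)| = 14 + 1 = 15.
Hasse bound: |15 − (19+1)| = |-5| = 5 ≤ 2√19 ≈ 8.7178 ✓.


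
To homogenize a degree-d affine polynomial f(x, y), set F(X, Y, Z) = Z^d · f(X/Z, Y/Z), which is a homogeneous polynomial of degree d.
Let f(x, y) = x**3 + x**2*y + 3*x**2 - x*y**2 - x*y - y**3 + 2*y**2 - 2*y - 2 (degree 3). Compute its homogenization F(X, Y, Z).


F(X, Y, Z) = X**3 + X**2*Y + 3*X**2*Z - X*Y**2 - X*Y*Z - Y**3 + 2*Y**2*Z - 2*Y*Z**2 - 2*Z**3

deg(f) = 3.
Substitute x = X/Z, y = Y/Z into f, then multiply by Z^3.
  monomial 1·x^3·y^0 ↦ 1·X^3·Y^0·Z^0.
  monomial 1·x^2·y^1 ↦ 1·X^2·Y^1·Z^0.
  monomial 3·x^2·y^0 ↦ 3·X^2·Y^0·Z^1.
  monomial -1·x^1·y^2 ↦ -1·X^1·Y^2·Z^0.
  monomial -1·x^1·y^1 ↦ -1·X^1·Y^1·Z^1.
  monomial -1·x^0·y^3 ↦ -1·X^0·Y^3·Z^0.
  monomial 2·x^0·y^2 ↦ 2·X^0·Y^2·Z^1.
  monomial -2·x^0·y^1 ↦ -2·X^0·Y^1·Z^2.
  monomial -2·x^0·y^0 ↦ -2·X^0·Y^0·Z^3.
Collecting: F(X, Y, Z) = X**3 + X**2*Y + 3*X**2*Z - X*Y**2 - X*Y*Z - Y**3 + 2*Y**2*Z - 2*Y*Z**2 - 2*Z**3.


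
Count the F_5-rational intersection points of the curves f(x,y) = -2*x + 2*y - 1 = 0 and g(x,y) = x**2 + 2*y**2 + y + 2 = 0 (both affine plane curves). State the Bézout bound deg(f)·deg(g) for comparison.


Common zeros: ∅; count = 0; Bézout bound = 2.

deg(f) = 1, deg(g) = 2, so Bézout bound = 2.
Scan x ∈ F_5. For each x, list the y ∈ F_5 with f(x, y) ≡ 0 and those with g(x, y) ≡ 0 (mod 5); the common zeros in that column are the intersection.
  x = 0: f ≡ 0 at y ∈ {3}; g ≡ 0 at y ∈ {1}; common: ∅.
  x = 1: f ≡ 0 at y ∈ {4}; g ≡ 0 at y ∈ ∅; common: ∅.
  x = 2: f ≡ 0 at y ∈ {0}; g ≡ 0 at y ∈ ∅; common: ∅.
  x = 3: f ≡ 0 at y ∈ {1}; g ≡ 0 at y ∈ ∅; common: ∅.
  x = 4: f ≡ 0 at y ∈ {2}; g ≡ 0 at y ∈ ∅; common: ∅.
Collecting: common zeros = ∅, so the count is 0.
Comparison with the Bézout bound: 0 ≤ 2 = deg(f)·deg(g), as expected for curves with no common component (the affine F_5-count falls short of the bound because intersections may lie at infinity, over extension fields, or carry multiplicity).


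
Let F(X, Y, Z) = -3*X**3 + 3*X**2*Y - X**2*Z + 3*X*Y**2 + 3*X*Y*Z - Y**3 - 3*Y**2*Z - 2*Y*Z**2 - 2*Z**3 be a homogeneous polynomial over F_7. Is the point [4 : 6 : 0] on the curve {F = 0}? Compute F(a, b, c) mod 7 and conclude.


F(4,6,0) ≡ 4 (mod 7); P is NOT on the curve.

Evaluate F(4, 6, 0) term-by-term (mod 7).
  -3*X**3 ↦ -3·64·1·1 = -192
  3*X**2*Y ↦ 3·16·6·1 = 288
  -X**2*Z ↦ -1·16·1·0 = 0
  3*X*Y**2 ↦ 3·4·36·1 = 432
  3*X*Y*Z ↦ 3·4·6·0 = 0
  -Y**3 ↦ -1·1·216·1 = -216
  -3*Y**2*Z ↦ -3·1·36·0 = 0
  -2*Y*Z**2 ↦ -2·1·6·0 = 0
  -2*Z**3 ↦ -2·1·1·0 = 0
Sum: F(4, 6, 0) = (-192) + (288) + (0) + (432) + (0) + (-216) + (0) + (0) + (0) = 312.
Reducing mod 7: 312 ≡ 4 (mod 7).
Since F(a, b, c) ≡ 4 ≠ 0 (mod 7), P does NOT lie on the curve.


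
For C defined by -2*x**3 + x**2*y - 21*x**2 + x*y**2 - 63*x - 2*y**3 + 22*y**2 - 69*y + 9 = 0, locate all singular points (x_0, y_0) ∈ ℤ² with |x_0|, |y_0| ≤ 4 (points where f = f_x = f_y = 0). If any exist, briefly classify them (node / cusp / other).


Singular points: {(-3, 3)}; classification: cusp.

Compute partial derivatives:
  f_x = -6*x**2 + 2*x*y - 42*x + y**2 - 63.
  f_y = x**2 + 2*x*y - 6*y**2 + 44*y - 69.
Scan x_0 ∈ {−4, ..., 4}. For each x_0, f_y(x_0, y) is a polynomial in y; find its integer roots y ∈ {−4, ..., 4}, then test f_x and f at those candidates.
  x = -4: f_y(-4, y) = -6*y**2 + 36*y - 53; no integer root y with |y| ≤ 4.
  x = -3: f_y(-3, y) = -6*y**2 + 38*y - 60; vanishes at y ∈ {3}. (-3, 3): f_x = 0, f = 0 — SINGULAR.
  x = -2: f_y(-2, y) = -6*y**2 + 40*y - 65; no integer root y with |y| ≤ 4.
  x = -1: f_y(-1, y) = -6*y**2 + 42*y - 68; no integer root y with |y| ≤ 4.
  x = 0: f_y(0, y) = -6*y**2 + 44*y - 69; no integer root y with |y| ≤ 4.
  x = 1: f_y(1, y) = -6*y**2 + 46*y - 68; vanishes at y ∈ {2}. (1, 2): f_x = -103 ≠ 0.
  x = 2: f_y(2, y) = -6*y**2 + 48*y - 65; no integer root y with |y| ≤ 4.
  x = 3: f_y(3, y) = -6*y**2 + 50*y - 60; no integer root y with |y| ≤ 4.
  x = 4: f_y(4, y) = -6*y**2 + 52*y - 53; no integer root y with |y| ≤ 4.
Only singular point on the grid: (-3, 3).
Classify: substitute x = -3 + u, y = 3 + v and expand: f = -2*u**3 + u**2*v + u*v**2 - 2*v**3 + v**2.
No constant or linear terms (consistent with a singular point). Quadratic part: v**2. Cubic part: -2*u**3 + u**2*v + u*v**2 - 2*v**3.
The quadratic part v**2 is a perfect square, so there is a single (double) tangent line v = 0, i.e. y = 3. Restricting the cubic part to that line (v = 0) leaves -2*u**3 ≠ 0, so f is not divisible by v and the branch is v² ≈ 2*u**3 to lowest order — this is a cusp.
Classification: cusp.


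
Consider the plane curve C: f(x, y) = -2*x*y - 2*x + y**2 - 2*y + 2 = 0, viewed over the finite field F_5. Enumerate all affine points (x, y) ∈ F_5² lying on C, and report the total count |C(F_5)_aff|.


Affine F_5-points: {(0, 3), (0, 4), (1, 0), (1, 4), (2, 2), (2, 4), (3, 4), (4, 1), (4, 4)}; count = 9.

For each of the 25 pairs (x, y) ∈ F_5², evaluate f(x, y) mod 5. Record the zeros.
  x = 0: [0↦2, 1↦1, 2↦2, 3↦0, 4↦0]  zeros at y ∈ {3, 4}
  x = 1: [0↦0, 1↦2, 2↦1, 3↦2, 4↦0]  zeros at y ∈ {0, 4}
  x = 2: [0↦3, 1↦3, 2↦0, 3↦4, 4↦0]  zeros at y ∈ {2, 4}
  x = 3: [0↦1, 1↦4, 2↦4, 3↦1, 4↦0]  zeros at y ∈ {4}
  x = 4: [0↦4, 1↦0, 2↦3, 3↦3, 4↦0]  zeros at y ∈ {1, 4}
Collecting zeros: affine points = {(0, 3), (0, 4), (1, 0), (1, 4), (2, 2), (2, 4), (3, 4), (4, 1), (4, 4)}.
Total count |C(F_5)_aff| = 9.


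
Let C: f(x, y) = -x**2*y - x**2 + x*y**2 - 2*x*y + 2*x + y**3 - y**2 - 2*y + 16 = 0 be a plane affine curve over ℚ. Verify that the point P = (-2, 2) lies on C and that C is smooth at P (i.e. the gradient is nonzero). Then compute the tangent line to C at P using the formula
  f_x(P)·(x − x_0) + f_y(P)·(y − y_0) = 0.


Tangent line at P: 14*x - 2*y + 32 = 0.

Step 1: f(-2, 2) = 0, so P lies on C.
Step 2: partial derivatives
  f_x(x, y) = -2*x*y - 2*x + y**2 - 2*y + 2, f_y(x, y) = -x**2 + 2*x*y - 2*x + 3*y**2 - 2*y - 2.
  f_x(P) = 14, f_y(P) = -2 (gradient nonzero, so P is smooth).
Step 3: tangent line at P: 14·(x − -2) + -2·(y − 2) = 0.
Expanding: 14*x - 2*y + 32 = 0.


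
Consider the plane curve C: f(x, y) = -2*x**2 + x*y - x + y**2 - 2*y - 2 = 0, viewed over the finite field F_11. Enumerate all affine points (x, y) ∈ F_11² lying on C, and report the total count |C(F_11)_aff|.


Affine F_11-points: {(0, 6), (0, 7), (2, 1), (2, 10), (3, 3), (3, 7), (8, 6), (8, 10), (9, 1), (9, 3)}; count = 10.

For each of the 121 pairs (x, y) ∈ F_11², evaluate f(x, y) mod 11. Record the zeros.
  x = 0: [0↦9, 1↦8, 2↦9, 3↦1, 4↦6, 5↦2, 6↦0, 7↦0, 8↦2, 9↦6, 10↦1]  zeros at y ∈ {6, 7}
  x = 1: [0↦6, 1↦6, 2↦8, 3↦1, 4↦7, 5↦4, 6↦3, 7↦4, 8↦7, 9↦1, 10↦8]  zeros at y ∈ ∅
  x = 2: [0↦10, 1↦0, 2↦3, 3↦8, 4↦4, 5↦2, 6↦2, 7↦4, 8↦8, 9↦3, 10↦0]  zeros at y ∈ {1, 10}
  x = 3: [0↦10, 1↦1, 2↦5, 3↦0, 4↦8, 5↦7, 6↦8, 7↦0, 8↦5, 9↦1, 10↦10]  zeros at y ∈ {3, 7}
  x = 4: [0↦6, 1↦9, 2↦3, 3↦10, 4↦8, 5↦8, 6↦10, 7↦3, 8↦9, 9↦6, 10↦5]  zeros at y ∈ ∅
  x = 5: [0↦9, 1↦2, 2↦8, 3↦5, 4↦4, 5↦5, 6↦8, 7↦2, 8↦9, 9↦7, 10↦7]  zeros at y ∈ ∅
  x = 6: [0↦8, 1↦2, 2↦9, 3↦7, 4↦7, 5↦9, 6↦2, 7↦8, 8↦5, 9↦4, 10↦5]  zeros at y ∈ ∅
  x = 7: [0↦3, 1↦9, 2↦6, 3↦5, 4↦6, 5↦9, 6↦3, 7↦10, 8↦8, 9↦8, 10↦10]  zeros at y ∈ ∅
  x = 8: [0↦5, 1↦1, 2↦10, 3↦10, 4↦1, 5↦5, 6↦0, 7↦8, 8↦7, 9↦8, 10↦0]  zeros at y ∈ {6, 10}
  x = 9: [0↦3, 1↦0, 2↦10, 3↦0, 4↦3, 5↦8, 6↦4, 7↦2, 8↦2, 9↦4, 10↦8]  zeros at y ∈ {1, 3}
  x = 10: [0↦8, 1↦6, 2↦6, 3↦8, 4↦1, 5↦7, 6↦4, 7↦3, 8↦4, 9↦7, 10↦1]  zeros at y ∈ ∅
Collecting zeros: affine points = {(0, 6), (0, 7), (2, 1), (2, 10), (3, 3), (3, 7), (8, 6), (8, 10), (9, 1), (9, 3)}.
Total count |C(F_11)_aff| = 10.


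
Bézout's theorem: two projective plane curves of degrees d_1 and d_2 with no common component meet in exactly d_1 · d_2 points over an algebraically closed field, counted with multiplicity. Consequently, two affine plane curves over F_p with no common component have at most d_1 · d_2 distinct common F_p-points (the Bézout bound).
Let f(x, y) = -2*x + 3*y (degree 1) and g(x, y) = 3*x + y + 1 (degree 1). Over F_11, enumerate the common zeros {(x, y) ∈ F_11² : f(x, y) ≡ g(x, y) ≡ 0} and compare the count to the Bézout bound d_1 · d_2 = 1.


Common zeros: ∅; count = 0; Bézout bound = 1.

deg(f) = 1, deg(g) = 1, so Bézout bound = 1.
Scan x ∈ F_11. For each x, list the y ∈ F_11 with f(x, y) ≡ 0 and those with g(x, y) ≡ 0 (mod 11); the common zeros in that column are the intersection.
  x = 0: f ≡ 0 at y ∈ {0}; g ≡ 0 at y ∈ {10}; common: ∅.
  x = 1: f ≡ 0 at y ∈ {8}; g ≡ 0 at y ∈ {7}; common: ∅.
  x = 2: f ≡ 0 at y ∈ {5}; g ≡ 0 at y ∈ {4}; common: ∅.
  x = 3: f ≡ 0 at y ∈ {2}; g ≡ 0 at y ∈ {1}; common: ∅.
  x = 4: f ≡ 0 at y ∈ {10}; g ≡ 0 at y ∈ {9}; common: ∅.
  x = 5: f ≡ 0 at y ∈ {7}; g ≡ 0 at y ∈ {6}; common: ∅.
  x = 6: f ≡ 0 at y ∈ {4}; g ≡ 0 at y ∈ {3}; common: ∅.
  x = 7: f ≡ 0 at y ∈ {1}; g ≡ 0 at y ∈ {0}; common: ∅.
  x = 8: f ≡ 0 at y ∈ {9}; g ≡ 0 at y ∈ {8}; common: ∅.
  x = 9: f ≡ 0 at y ∈ {6}; g ≡ 0 at y ∈ {5}; common: ∅.
  x = 10: f ≡ 0 at y ∈ {3}; g ≡ 0 at y ∈ {2}; common: ∅.
Collecting: common zeros = ∅, so the count is 0.
Comparison with the Bézout bound: 0 ≤ 1 = deg(f)·deg(g), as expected for curves with no common component (the affine F_11-count falls short of the bound because intersections may lie at infinity, over extension fields, or carry multiplicity).


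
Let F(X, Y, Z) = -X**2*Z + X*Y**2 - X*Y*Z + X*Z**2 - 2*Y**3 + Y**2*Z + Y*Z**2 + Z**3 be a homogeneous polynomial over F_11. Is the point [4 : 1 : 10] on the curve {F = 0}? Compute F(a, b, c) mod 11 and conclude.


F(4,1,10) ≡ 3 (mod 11); P is NOT on the curve.

Evaluate F(4, 1, 10) term-by-term (mod 11).
  -X**2*Z ↦ -1·16·1·10 = -160
  X*Y**2 ↦ 1·4·1·1 = 4
  -X*Y*Z ↦ -1·4·1·10 = -40
  X*Z**2 ↦ 1·4·1·100 = 400
  -2*Y**3 ↦ -2·1·1·1 = -2
  Y**2*Z ↦ 1·1·1·10 = 10
  Y*Z**2 ↦ 1·1·1·100 = 100
  Z**3 ↦ 1·1·1·1000 = 1000
Sum: F(4, 1, 10) = (-160) + (4) + (-40) + (400) + (-2) + (10) + (100) + (1000) = 1312.
Reducing mod 11: 1312 ≡ 3 (mod 11).
Since F(a, b, c) ≡ 3 ≠ 0 (mod 11), P does NOT lie on the curve.


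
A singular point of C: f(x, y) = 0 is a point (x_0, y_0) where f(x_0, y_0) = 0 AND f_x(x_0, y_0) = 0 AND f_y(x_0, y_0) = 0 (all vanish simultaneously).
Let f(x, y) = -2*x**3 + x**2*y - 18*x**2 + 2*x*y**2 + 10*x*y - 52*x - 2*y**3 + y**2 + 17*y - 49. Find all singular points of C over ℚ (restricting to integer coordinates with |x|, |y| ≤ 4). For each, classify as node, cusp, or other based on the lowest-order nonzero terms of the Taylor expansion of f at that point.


Singular points: {(-3, -1)}; classification: node.

Compute partial derivatives:
  f_x = -6*x**2 + 2*x*y - 36*x + 2*y**2 + 10*y - 52.
  f_y = x**2 + 4*x*y + 10*x - 6*y**2 + 2*y + 17.
Scan x_0 ∈ {−4, ..., 4}. For each x_0, f_y(x_0, y) is a polynomial in y; find its integer roots y ∈ {−4, ..., 4}, then test f_x and f at those candidates.
  x = -4: f_y(-4, y) = -6*y**2 - 14*y - 7; no integer root y with |y| ≤ 4.
  x = -3: f_y(-3, y) = -6*y**2 - 10*y - 4; vanishes at y ∈ {-1}. (-3, -1): f_x = 0, f = 0 — SINGULAR.
  x = -2: f_y(-2, y) = -6*y**2 - 6*y + 1; no integer root y with |y| ≤ 4.
  x = -1: f_y(-1, y) = -6*y**2 - 2*y + 8; vanishes at y ∈ {1}. (-1, 1): f_x = -12 ≠ 0.
  x = 0: f_y(0, y) = -6*y**2 + 2*y + 17; no integer root y with |y| ≤ 4.
  x = 1: f_y(1, y) = -6*y**2 + 6*y + 28; no integer root y with |y| ≤ 4.
  x = 2: f_y(2, y) = -6*y**2 + 10*y + 41; no integer root y with |y| ≤ 4.
  x = 3: f_y(3, y) = -6*y**2 + 14*y + 56; no integer root y with |y| ≤ 4.
  x = 4: f_y(4, y) = -6*y**2 + 18*y + 73; no integer root y with |y| ≤ 4.
Only singular point on the grid: (-3, -1).
Classify: substitute x = -3 + u, y = -1 + v and expand: f = -2*u**3 + u**2*v - u**2 + 2*u*v**2 - 2*v**3 + v**2.
No constant or linear terms (consistent with a singular point). Quadratic part: -u**2 + v**2. Cubic part: -2*u**3 + u**2*v + 2*u*v**2 - 2*v**3.
The quadratic part v**2 - u**2 = (v − u)(v + u) splits into two distinct linear factors, so there are two distinct tangent lines y − -1 = ±(x − -3) — this is a node (ordinary double point).
Classification: node.


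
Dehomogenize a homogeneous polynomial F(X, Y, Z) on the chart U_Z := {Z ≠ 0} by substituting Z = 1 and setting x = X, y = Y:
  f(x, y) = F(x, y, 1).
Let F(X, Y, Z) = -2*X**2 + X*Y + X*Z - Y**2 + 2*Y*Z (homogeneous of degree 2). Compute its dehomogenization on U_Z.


f(x, y) = -2*x**2 + x*y + x - y**2 + 2*y

On U_Z we set Z = 1. Each monomial c·X^i·Y^j·Z^k in F becomes c·x^i·y^j·1^k = c·x^i·y^j.
Substituting Z = 1: F(X, Y, 1) = -2*x**2 + x*y + x - y**2 + 2*y.
Note: deg(f) ≤ deg(F) = 2; strict inequality happens when F is divisible by Z (lost terms).


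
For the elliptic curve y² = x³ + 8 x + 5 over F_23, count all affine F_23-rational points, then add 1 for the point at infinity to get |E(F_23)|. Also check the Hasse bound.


Affine points = {(2, 11), (2, 12), (4, 3), (4, 20), (5, 3), (5, 20), (6, 4), (6, 19), (7, 6), (7, 17), (8, 11), (8, 12), (9, 1), (9, 22), (10, 2), (10, 21), (12, 9), (12, 14), (13, 11), (13, 12), (14, 3), (14, 20), (15, 2), (15, 21), (18, 1), (18, 22), (19, 1), (19, 22), (20, 0), (21, 2), (21, 21)}; affine count = 31; |E(F_23)| = 32.

Discriminant check: Δ ∝ 4a³ + 27b² = 4·8³ + 27·5² = 4·512 + 27·25 ≡ 9 (mod 23). Nonzero ⇒ E is nonsingular.
For each x ∈ F_23, compute rhs = x³ + 8·x + 5 mod 23, then count y ∈ F_23 with y² ≡ rhs.
  x = 0: rhs = 5, matching y values: none (0 points).
  x = 1: rhs = 14, matching y values: none (0 points).
  x = 2: rhs = 6, matching y values: 11, 12 (2 points).
  x = 3: rhs = 10, matching y values: none (0 points).
  x = 4: rhs = 9, matching y values: 3, 20 (2 points).
  x = 5: rhs = 9, matching y values: 3, 20 (2 points).
  x = 6: rhs = 16, matching y values: 4, 19 (2 points).
  x = 7: rhs = 13, matching y values: 6, 17 (2 points).
  x = 8: rhs = 6, matching y values: 11, 12 (2 points).
  x = 9: rhs = 1, matching y values: 1, 22 (2 points).
  x = 10: rhs = 4, matching y values: 2, 21 (2 points).
  x = 11: rhs = 21, matching y values: none (0 points).
  x = 12: rhs = 12, matching y values: 9, 14 (2 points).
  x = 13: rhs = 6, matching y values: 11, 12 (2 points).
  x = 14: rhs = 9, matching y values: 3, 20 (2 points).
  x = 15: rhs = 4, matching y values: 2, 21 (2 points).
  x = 16: rhs = 20, matching y values: none (0 points).
  x = 17: rhs = 17, matching y values: none (0 points).
  x = 18: rhs = 1, matching y values: 1, 22 (2 points).
  x = 19: rhs = 1, matching y values: 1, 22 (2 points).
  x = 20: rhs = 0, matching y values: 0 (1 points).
  x = 21: rhs = 4, matching y values: 2, 21 (2 points).
  x = 22: rhs = 19, matching y values: none (0 points).
Total affine count: 31.
Full point count |E(F_23)| = 31 + 1 = 32.
Hasse bound: |32 − (23+1)| = |8| = 8 ≤ 2√23 ≈ 9.5917 ✓.


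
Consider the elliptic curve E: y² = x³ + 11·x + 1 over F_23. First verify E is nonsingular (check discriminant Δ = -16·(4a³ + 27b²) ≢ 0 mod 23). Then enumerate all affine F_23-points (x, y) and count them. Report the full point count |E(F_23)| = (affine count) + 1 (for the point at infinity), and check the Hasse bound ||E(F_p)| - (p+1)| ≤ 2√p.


Affine points = {(0, 1), (0, 22), (1, 6), (1, 17), (2, 10), (2, 13), (8, 7), (8, 16), (9, 1), (9, 22), (11, 2), (11, 21), (13, 8), (13, 15), (14, 1), (14, 22), (16, 8), (16, 15), (17, 8), (17, 15), (19, 10), (19, 13), (22, 9), (22, 14)}; affine count = 24; |E(F_23)| = 25.

Discriminant check: Δ ∝ 4a³ + 27b² = 4·11³ + 27·1² = 4·1331 + 27·1 ≡ 15 (mod 23). Nonzero ⇒ E is nonsingular.
For each x ∈ F_23, compute rhs = x³ + 11·x + 1 mod 23, then count y ∈ F_23 with y² ≡ rhs.
  x = 0: rhs = 1, matching y values: 1, 22 (2 points).
  x = 1: rhs = 13, matching y values: 6, 17 (2 points).
  x = 2: rhs = 8, matching y values: 10, 13 (2 points).
  x = 3: rhs = 15, matching y values: none (0 points).
  x = 4: rhs = 17, matching y values: none (0 points).
  x = 5: rhs = 20, matching y values: none (0 points).
  x = 6: rhs = 7, matching y values: none (0 points).
  x = 7: rhs = 7, matching y values: none (0 points).
  x = 8: rhs = 3, matching y values: 7, 16 (2 points).
  x = 9: rhs = 1, matching y values: 1, 22 (2 points).
  x = 10: rhs = 7, matching y values: none (0 points).
  x = 11: rhs = 4, matching y values: 2, 21 (2 points).
  x = 12: rhs = 21, matching y values: none (0 points).
  x = 13: rhs = 18, matching y values: 8, 15 (2 points).
  x = 14: rhs = 1, matching y values: 1, 22 (2 points).
  x = 15: rhs = 22, matching y values: none (0 points).
  x = 16: rhs = 18, matching y values: 8, 15 (2 points).
  x = 17: rhs = 18, matching y values: 8, 15 (2 points).
  x = 18: rhs = 5, matching y values: none (0 points).
  x = 19: rhs = 8, matching y values: 10, 13 (2 points).
  x = 20: rhs = 10, matching y values: none (0 points).
  x = 21: rhs = 17, matching y values: none (0 points).
  x = 22: rhs = 12, matching y values: 9, 14 (2 points).
Total affine count: 24.
Full point count |E(F_23)| = 24 + 1 = 25.
Hasse bound: |25 − (23+1)| = |1| = 1 ≤ 2√23 ≈ 9.5917 ✓.
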